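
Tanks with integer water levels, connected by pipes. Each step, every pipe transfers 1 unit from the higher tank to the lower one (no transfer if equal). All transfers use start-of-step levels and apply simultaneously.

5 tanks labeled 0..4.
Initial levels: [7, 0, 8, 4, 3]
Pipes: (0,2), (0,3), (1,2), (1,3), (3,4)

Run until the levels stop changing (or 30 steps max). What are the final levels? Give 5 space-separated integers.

Step 1: flows [2->0,0->3,2->1,3->1,3->4] -> levels [7 2 6 3 4]
Step 2: flows [0->2,0->3,2->1,3->1,4->3] -> levels [5 4 6 4 3]
Step 3: flows [2->0,0->3,2->1,1=3,3->4] -> levels [5 5 4 4 4]
Step 4: flows [0->2,0->3,1->2,1->3,3=4] -> levels [3 3 6 6 4]
Step 5: flows [2->0,3->0,2->1,3->1,3->4] -> levels [5 5 4 3 5]
Step 6: flows [0->2,0->3,1->2,1->3,4->3] -> levels [3 3 6 6 4]
  -> period-2 cycle: step 6 state = step 4 state; never stabilizes
  -> state at step 30: (30-4) mod 2 = 0, same as step 4 -> [3 3 6 6 4]

Answer: 3 3 6 6 4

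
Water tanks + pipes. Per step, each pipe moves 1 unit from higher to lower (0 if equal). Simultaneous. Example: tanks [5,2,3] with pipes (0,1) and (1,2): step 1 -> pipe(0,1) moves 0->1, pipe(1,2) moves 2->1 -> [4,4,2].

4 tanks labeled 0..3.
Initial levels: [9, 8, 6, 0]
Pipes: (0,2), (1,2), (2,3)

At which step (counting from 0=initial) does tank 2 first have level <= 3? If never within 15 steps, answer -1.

Answer: -1

Derivation:
Step 1: flows [0->2,1->2,2->3] -> levels [8 7 7 1]
Step 2: flows [0->2,1=2,2->3] -> levels [7 7 7 2]
Step 3: flows [0=2,1=2,2->3] -> levels [7 7 6 3]
Step 4: flows [0->2,1->2,2->3] -> levels [6 6 7 4]
Step 5: flows [2->0,2->1,2->3] -> levels [7 7 4 5]
Step 6: flows [0->2,1->2,3->2] -> levels [6 6 7 4]
  -> period-2 cycle (repeats step 4); tank 2 never drops to <=3
Tank 2 never reaches <=3 within 15 steps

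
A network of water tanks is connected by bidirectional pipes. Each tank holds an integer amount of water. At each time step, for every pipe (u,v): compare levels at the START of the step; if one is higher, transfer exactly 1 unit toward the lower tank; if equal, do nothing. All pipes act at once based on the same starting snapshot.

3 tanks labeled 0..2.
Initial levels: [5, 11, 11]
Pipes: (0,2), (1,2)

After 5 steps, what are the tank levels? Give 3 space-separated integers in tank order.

Step 1: flows [2->0,1=2] -> levels [6 11 10]
Step 2: flows [2->0,1->2] -> levels [7 10 10]
Step 3: flows [2->0,1=2] -> levels [8 10 9]
Step 4: flows [2->0,1->2] -> levels [9 9 9]
Step 5: flows [0=2,1=2] -> levels [9 9 9]

Answer: 9 9 9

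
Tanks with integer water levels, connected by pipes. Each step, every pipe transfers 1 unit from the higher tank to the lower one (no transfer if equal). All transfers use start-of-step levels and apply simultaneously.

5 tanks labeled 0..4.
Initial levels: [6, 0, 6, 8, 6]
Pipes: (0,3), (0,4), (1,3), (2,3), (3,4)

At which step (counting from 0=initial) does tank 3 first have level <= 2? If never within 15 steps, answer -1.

Answer: -1

Derivation:
Step 1: flows [3->0,0=4,3->1,3->2,3->4] -> levels [7 1 7 4 7]
Step 2: flows [0->3,0=4,3->1,2->3,4->3] -> levels [6 2 6 6 6]
Step 3: flows [0=3,0=4,3->1,2=3,3=4] -> levels [6 3 6 5 6]
Step 4: flows [0->3,0=4,3->1,2->3,4->3] -> levels [5 4 5 7 5]
Step 5: flows [3->0,0=4,3->1,3->2,3->4] -> levels [6 5 6 3 6]
Step 6: flows [0->3,0=4,1->3,2->3,4->3] -> levels [5 4 5 7 5]
  -> period-2 cycle (repeats step 4); tank 3 never drops to <=2
Tank 3 never reaches <=2 within 15 steps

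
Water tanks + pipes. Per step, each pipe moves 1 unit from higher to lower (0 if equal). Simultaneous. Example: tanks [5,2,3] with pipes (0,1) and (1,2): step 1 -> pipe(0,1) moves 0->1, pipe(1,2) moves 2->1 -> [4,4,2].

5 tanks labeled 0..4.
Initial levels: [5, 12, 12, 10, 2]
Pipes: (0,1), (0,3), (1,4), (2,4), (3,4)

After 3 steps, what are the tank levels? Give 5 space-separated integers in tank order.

Answer: 7 9 9 8 8

Derivation:
Step 1: flows [1->0,3->0,1->4,2->4,3->4] -> levels [7 10 11 8 5]
Step 2: flows [1->0,3->0,1->4,2->4,3->4] -> levels [9 8 10 6 8]
Step 3: flows [0->1,0->3,1=4,2->4,4->3] -> levels [7 9 9 8 8]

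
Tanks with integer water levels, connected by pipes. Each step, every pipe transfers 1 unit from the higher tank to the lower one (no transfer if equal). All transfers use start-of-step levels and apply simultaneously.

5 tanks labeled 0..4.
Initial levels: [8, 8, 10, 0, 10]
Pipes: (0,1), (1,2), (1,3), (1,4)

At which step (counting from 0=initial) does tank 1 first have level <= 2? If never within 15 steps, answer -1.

Step 1: flows [0=1,2->1,1->3,4->1] -> levels [8 9 9 1 9]
Step 2: flows [1->0,1=2,1->3,1=4] -> levels [9 7 9 2 9]
Step 3: flows [0->1,2->1,1->3,4->1] -> levels [8 9 8 3 8]
Step 4: flows [1->0,1->2,1->3,1->4] -> levels [9 5 9 4 9]
Step 5: flows [0->1,2->1,1->3,4->1] -> levels [8 7 8 5 8]
Step 6: flows [0->1,2->1,1->3,4->1] -> levels [7 9 7 6 7]
Step 7: flows [1->0,1->2,1->3,1->4] -> levels [8 5 8 7 8]
Step 8: flows [0->1,2->1,3->1,4->1] -> levels [7 9 7 6 7]
  -> period-2 cycle (repeats step 6); tank 1 never drops to <=2
Tank 1 never reaches <=2 within 15 steps

Answer: -1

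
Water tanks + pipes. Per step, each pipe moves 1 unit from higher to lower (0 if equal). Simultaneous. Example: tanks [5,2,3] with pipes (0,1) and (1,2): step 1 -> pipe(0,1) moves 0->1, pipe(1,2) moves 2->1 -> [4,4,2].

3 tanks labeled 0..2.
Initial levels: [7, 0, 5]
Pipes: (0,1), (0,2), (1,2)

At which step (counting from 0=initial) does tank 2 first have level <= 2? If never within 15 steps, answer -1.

Answer: -1

Derivation:
Step 1: flows [0->1,0->2,2->1] -> levels [5 2 5]
Step 2: flows [0->1,0=2,2->1] -> levels [4 4 4]
Step 3: flows [0=1,0=2,1=2] -> levels [4 4 4]
  -> stable; tank 2 stays at 4 > 2
Tank 2 never reaches <=2 within 15 steps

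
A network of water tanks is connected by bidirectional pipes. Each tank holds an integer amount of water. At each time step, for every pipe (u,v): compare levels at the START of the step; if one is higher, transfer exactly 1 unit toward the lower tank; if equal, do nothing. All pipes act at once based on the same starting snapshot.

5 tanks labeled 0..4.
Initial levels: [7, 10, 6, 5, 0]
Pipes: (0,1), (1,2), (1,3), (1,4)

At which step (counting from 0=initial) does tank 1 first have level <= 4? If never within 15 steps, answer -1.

Step 1: flows [1->0,1->2,1->3,1->4] -> levels [8 6 7 6 1]
Step 2: flows [0->1,2->1,1=3,1->4] -> levels [7 7 6 6 2]
Step 3: flows [0=1,1->2,1->3,1->4] -> levels [7 4 7 7 3]
Tank 1 first reaches <=4 at step 3

Answer: 3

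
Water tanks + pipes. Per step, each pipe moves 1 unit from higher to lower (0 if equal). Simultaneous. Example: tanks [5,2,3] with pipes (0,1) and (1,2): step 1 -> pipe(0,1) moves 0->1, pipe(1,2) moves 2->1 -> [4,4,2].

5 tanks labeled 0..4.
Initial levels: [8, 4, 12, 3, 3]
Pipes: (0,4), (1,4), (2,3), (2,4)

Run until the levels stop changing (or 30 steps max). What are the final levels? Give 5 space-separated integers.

Answer: 6 6 6 6 6

Derivation:
Step 1: flows [0->4,1->4,2->3,2->4] -> levels [7 3 10 4 6]
Step 2: flows [0->4,4->1,2->3,2->4] -> levels [6 4 8 5 7]
Step 3: flows [4->0,4->1,2->3,2->4] -> levels [7 5 6 6 6]
Step 4: flows [0->4,4->1,2=3,2=4] -> levels [6 6 6 6 6]
Step 5: flows [0=4,1=4,2=3,2=4] -> levels [6 6 6 6 6]
  -> stable (no change)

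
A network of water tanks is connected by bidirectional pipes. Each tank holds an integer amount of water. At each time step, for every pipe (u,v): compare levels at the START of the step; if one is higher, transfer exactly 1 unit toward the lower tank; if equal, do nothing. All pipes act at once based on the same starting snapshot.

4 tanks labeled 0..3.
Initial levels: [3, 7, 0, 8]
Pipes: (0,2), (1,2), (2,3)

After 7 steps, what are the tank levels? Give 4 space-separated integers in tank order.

Answer: 4 4 6 4

Derivation:
Step 1: flows [0->2,1->2,3->2] -> levels [2 6 3 7]
Step 2: flows [2->0,1->2,3->2] -> levels [3 5 4 6]
Step 3: flows [2->0,1->2,3->2] -> levels [4 4 5 5]
Step 4: flows [2->0,2->1,2=3] -> levels [5 5 3 5]
Step 5: flows [0->2,1->2,3->2] -> levels [4 4 6 4]
Step 6: flows [2->0,2->1,2->3] -> levels [5 5 3 5]
  -> period-2 cycle: step 6 state = step 4 state
  -> state at step 7: (7-4) mod 2 = 1, same as step 5 -> [4 4 6 4]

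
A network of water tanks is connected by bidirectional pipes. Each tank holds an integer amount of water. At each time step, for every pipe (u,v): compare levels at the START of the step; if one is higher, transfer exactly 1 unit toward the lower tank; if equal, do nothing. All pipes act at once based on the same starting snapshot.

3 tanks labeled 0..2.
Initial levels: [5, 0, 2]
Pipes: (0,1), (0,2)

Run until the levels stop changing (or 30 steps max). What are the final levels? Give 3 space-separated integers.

Answer: 1 3 3

Derivation:
Step 1: flows [0->1,0->2] -> levels [3 1 3]
Step 2: flows [0->1,0=2] -> levels [2 2 3]
Step 3: flows [0=1,2->0] -> levels [3 2 2]
Step 4: flows [0->1,0->2] -> levels [1 3 3]
Step 5: flows [1->0,2->0] -> levels [3 2 2]
  -> period-2 cycle: step 5 state = step 3 state; never stabilizes
  -> state at step 30: (30-3) mod 2 = 1, same as step 4 -> [1 3 3]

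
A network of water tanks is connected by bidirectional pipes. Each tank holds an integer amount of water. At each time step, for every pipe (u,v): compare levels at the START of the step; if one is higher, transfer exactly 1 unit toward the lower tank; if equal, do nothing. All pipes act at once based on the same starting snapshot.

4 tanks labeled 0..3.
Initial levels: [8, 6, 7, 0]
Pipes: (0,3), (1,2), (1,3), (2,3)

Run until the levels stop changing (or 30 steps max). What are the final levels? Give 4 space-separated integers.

Answer: 5 4 5 7

Derivation:
Step 1: flows [0->3,2->1,1->3,2->3] -> levels [7 6 5 3]
Step 2: flows [0->3,1->2,1->3,2->3] -> levels [6 4 5 6]
Step 3: flows [0=3,2->1,3->1,3->2] -> levels [6 6 5 4]
Step 4: flows [0->3,1->2,1->3,2->3] -> levels [5 4 5 7]
Step 5: flows [3->0,2->1,3->1,3->2] -> levels [6 6 5 4]
  -> period-2 cycle: step 5 state = step 3 state; never stabilizes
  -> state at step 30: (30-3) mod 2 = 1, same as step 4 -> [5 4 5 7]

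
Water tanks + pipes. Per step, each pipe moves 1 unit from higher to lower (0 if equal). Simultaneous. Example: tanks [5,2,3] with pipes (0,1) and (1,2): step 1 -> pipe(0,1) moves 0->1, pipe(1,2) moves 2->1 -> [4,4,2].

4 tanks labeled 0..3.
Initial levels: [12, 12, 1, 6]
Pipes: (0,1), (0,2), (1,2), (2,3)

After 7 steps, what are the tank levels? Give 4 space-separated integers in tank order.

Step 1: flows [0=1,0->2,1->2,3->2] -> levels [11 11 4 5]
Step 2: flows [0=1,0->2,1->2,3->2] -> levels [10 10 7 4]
Step 3: flows [0=1,0->2,1->2,2->3] -> levels [9 9 8 5]
Step 4: flows [0=1,0->2,1->2,2->3] -> levels [8 8 9 6]
Step 5: flows [0=1,2->0,2->1,2->3] -> levels [9 9 6 7]
Step 6: flows [0=1,0->2,1->2,3->2] -> levels [8 8 9 6]
  -> period-2 cycle: step 6 state = step 4 state
  -> state at step 7: (7-4) mod 2 = 1, same as step 5 -> [9 9 6 7]

Answer: 9 9 6 7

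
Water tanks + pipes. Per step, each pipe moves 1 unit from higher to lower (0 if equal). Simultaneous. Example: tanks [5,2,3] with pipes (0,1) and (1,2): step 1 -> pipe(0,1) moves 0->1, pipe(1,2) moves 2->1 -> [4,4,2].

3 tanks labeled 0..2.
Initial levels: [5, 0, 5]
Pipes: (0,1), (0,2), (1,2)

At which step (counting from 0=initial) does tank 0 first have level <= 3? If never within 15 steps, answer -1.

Step 1: flows [0->1,0=2,2->1] -> levels [4 2 4]
Step 2: flows [0->1,0=2,2->1] -> levels [3 4 3]
Tank 0 first reaches <=3 at step 2

Answer: 2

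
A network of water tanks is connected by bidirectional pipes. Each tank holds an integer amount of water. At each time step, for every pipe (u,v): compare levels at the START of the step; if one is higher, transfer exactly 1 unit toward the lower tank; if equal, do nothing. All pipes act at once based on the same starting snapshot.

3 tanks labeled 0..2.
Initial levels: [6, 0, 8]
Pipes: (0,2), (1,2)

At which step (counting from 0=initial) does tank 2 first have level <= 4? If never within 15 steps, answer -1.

Answer: 5

Derivation:
Step 1: flows [2->0,2->1] -> levels [7 1 6]
Step 2: flows [0->2,2->1] -> levels [6 2 6]
Step 3: flows [0=2,2->1] -> levels [6 3 5]
Step 4: flows [0->2,2->1] -> levels [5 4 5]
Step 5: flows [0=2,2->1] -> levels [5 5 4]
Tank 2 first reaches <=4 at step 5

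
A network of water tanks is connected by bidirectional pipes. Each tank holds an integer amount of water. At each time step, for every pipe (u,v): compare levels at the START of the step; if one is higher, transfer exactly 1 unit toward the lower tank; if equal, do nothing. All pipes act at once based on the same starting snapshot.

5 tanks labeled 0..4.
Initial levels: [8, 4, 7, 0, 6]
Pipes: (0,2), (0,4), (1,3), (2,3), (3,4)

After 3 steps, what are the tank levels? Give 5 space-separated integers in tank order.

Answer: 5 4 6 4 6

Derivation:
Step 1: flows [0->2,0->4,1->3,2->3,4->3] -> levels [6 3 7 3 6]
Step 2: flows [2->0,0=4,1=3,2->3,4->3] -> levels [7 3 5 5 5]
Step 3: flows [0->2,0->4,3->1,2=3,3=4] -> levels [5 4 6 4 6]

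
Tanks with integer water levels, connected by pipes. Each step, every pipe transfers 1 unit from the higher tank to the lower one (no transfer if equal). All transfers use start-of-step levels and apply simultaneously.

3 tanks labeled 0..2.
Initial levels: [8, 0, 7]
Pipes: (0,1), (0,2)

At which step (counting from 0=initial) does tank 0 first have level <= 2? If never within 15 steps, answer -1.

Answer: -1

Derivation:
Step 1: flows [0->1,0->2] -> levels [6 1 8]
Step 2: flows [0->1,2->0] -> levels [6 2 7]
Step 3: flows [0->1,2->0] -> levels [6 3 6]
Step 4: flows [0->1,0=2] -> levels [5 4 6]
Step 5: flows [0->1,2->0] -> levels [5 5 5]
Step 6: flows [0=1,0=2] -> levels [5 5 5]
  -> stable; tank 0 stays at 5 > 2
Tank 0 never reaches <=2 within 15 steps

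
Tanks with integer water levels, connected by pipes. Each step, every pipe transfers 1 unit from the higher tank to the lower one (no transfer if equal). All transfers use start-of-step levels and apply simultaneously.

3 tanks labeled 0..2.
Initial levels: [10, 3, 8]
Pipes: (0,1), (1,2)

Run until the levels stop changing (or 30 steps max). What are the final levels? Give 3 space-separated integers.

Step 1: flows [0->1,2->1] -> levels [9 5 7]
Step 2: flows [0->1,2->1] -> levels [8 7 6]
Step 3: flows [0->1,1->2] -> levels [7 7 7]
Step 4: flows [0=1,1=2] -> levels [7 7 7]
  -> stable (no change)

Answer: 7 7 7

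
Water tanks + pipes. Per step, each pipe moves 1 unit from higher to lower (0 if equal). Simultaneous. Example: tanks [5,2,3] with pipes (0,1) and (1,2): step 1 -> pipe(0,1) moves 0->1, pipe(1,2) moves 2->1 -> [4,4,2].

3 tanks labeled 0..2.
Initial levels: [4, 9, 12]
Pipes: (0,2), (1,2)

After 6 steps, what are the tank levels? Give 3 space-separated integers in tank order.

Answer: 9 9 7

Derivation:
Step 1: flows [2->0,2->1] -> levels [5 10 10]
Step 2: flows [2->0,1=2] -> levels [6 10 9]
Step 3: flows [2->0,1->2] -> levels [7 9 9]
Step 4: flows [2->0,1=2] -> levels [8 9 8]
Step 5: flows [0=2,1->2] -> levels [8 8 9]
Step 6: flows [2->0,2->1] -> levels [9 9 7]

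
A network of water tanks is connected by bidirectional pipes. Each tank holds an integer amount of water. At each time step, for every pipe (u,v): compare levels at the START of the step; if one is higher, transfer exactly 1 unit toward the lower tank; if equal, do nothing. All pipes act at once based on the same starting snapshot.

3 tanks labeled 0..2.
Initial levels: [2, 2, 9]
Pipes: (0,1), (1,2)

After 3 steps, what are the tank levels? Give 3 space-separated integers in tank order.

Step 1: flows [0=1,2->1] -> levels [2 3 8]
Step 2: flows [1->0,2->1] -> levels [3 3 7]
Step 3: flows [0=1,2->1] -> levels [3 4 6]

Answer: 3 4 6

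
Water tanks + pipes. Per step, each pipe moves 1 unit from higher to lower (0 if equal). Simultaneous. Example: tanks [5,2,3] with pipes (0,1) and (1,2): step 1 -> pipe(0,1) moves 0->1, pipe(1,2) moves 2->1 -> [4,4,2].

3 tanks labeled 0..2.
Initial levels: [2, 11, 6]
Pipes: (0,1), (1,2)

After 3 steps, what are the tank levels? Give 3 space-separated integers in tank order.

Step 1: flows [1->0,1->2] -> levels [3 9 7]
Step 2: flows [1->0,1->2] -> levels [4 7 8]
Step 3: flows [1->0,2->1] -> levels [5 7 7]

Answer: 5 7 7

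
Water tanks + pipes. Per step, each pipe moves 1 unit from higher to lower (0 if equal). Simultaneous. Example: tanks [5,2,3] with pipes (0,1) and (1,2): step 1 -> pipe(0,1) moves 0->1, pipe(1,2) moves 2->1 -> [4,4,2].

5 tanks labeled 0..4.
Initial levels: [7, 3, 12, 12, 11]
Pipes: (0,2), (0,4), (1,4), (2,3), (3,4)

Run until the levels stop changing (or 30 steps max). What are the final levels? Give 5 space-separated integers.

Step 1: flows [2->0,4->0,4->1,2=3,3->4] -> levels [9 4 11 11 10]
Step 2: flows [2->0,4->0,4->1,2=3,3->4] -> levels [11 5 10 10 9]
Step 3: flows [0->2,0->4,4->1,2=3,3->4] -> levels [9 6 11 9 10]
Step 4: flows [2->0,4->0,4->1,2->3,4->3] -> levels [11 7 9 11 7]
Step 5: flows [0->2,0->4,1=4,3->2,3->4] -> levels [9 7 11 9 9]
Step 6: flows [2->0,0=4,4->1,2->3,3=4] -> levels [10 8 9 10 8]
Step 7: flows [0->2,0->4,1=4,3->2,3->4] -> levels [8 8 11 8 10]
Step 8: flows [2->0,4->0,4->1,2->3,4->3] -> levels [10 9 9 10 7]
Step 9: flows [0->2,0->4,1->4,3->2,3->4] -> levels [8 8 11 8 10]
  -> period-2 cycle: step 9 state = step 7 state; never stabilizes
  -> state at step 30: (30-7) mod 2 = 1, same as step 8 -> [10 9 9 10 7]

Answer: 10 9 9 10 7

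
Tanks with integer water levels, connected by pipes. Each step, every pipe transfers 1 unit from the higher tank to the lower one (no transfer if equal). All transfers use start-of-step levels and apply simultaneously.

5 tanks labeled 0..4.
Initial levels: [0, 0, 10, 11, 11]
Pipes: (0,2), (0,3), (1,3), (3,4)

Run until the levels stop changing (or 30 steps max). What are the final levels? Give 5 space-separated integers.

Answer: 8 6 6 5 7

Derivation:
Step 1: flows [2->0,3->0,3->1,3=4] -> levels [2 1 9 9 11]
Step 2: flows [2->0,3->0,3->1,4->3] -> levels [4 2 8 8 10]
Step 3: flows [2->0,3->0,3->1,4->3] -> levels [6 3 7 7 9]
Step 4: flows [2->0,3->0,3->1,4->3] -> levels [8 4 6 6 8]
Step 5: flows [0->2,0->3,3->1,4->3] -> levels [6 5 7 7 7]
Step 6: flows [2->0,3->0,3->1,3=4] -> levels [8 6 6 5 7]
Step 7: flows [0->2,0->3,1->3,4->3] -> levels [6 5 7 8 6]
Step 8: flows [2->0,3->0,3->1,3->4] -> levels [8 6 6 5 7]
  -> period-2 cycle: step 8 state = step 6 state; never stabilizes
  -> state at step 30: (30-6) mod 2 = 0, same as step 6 -> [8 6 6 5 7]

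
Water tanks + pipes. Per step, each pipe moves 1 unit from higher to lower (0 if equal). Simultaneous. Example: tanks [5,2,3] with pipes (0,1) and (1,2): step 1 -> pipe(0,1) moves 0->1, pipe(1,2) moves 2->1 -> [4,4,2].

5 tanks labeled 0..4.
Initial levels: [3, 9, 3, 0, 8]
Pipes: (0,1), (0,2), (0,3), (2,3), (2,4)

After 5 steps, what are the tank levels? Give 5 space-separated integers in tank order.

Answer: 3 5 6 5 4

Derivation:
Step 1: flows [1->0,0=2,0->3,2->3,4->2] -> levels [3 8 3 2 7]
Step 2: flows [1->0,0=2,0->3,2->3,4->2] -> levels [3 7 3 4 6]
Step 3: flows [1->0,0=2,3->0,3->2,4->2] -> levels [5 6 5 2 5]
Step 4: flows [1->0,0=2,0->3,2->3,2=4] -> levels [5 5 4 4 5]
Step 5: flows [0=1,0->2,0->3,2=3,4->2] -> levels [3 5 6 5 4]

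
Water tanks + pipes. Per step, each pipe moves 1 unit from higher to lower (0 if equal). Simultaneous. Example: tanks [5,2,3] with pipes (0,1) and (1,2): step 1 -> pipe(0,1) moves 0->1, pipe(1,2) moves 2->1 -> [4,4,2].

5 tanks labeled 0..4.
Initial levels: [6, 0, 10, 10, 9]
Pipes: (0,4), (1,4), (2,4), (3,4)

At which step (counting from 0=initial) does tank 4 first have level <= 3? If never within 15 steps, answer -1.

Answer: -1

Derivation:
Step 1: flows [4->0,4->1,2->4,3->4] -> levels [7 1 9 9 9]
Step 2: flows [4->0,4->1,2=4,3=4] -> levels [8 2 9 9 7]
Step 3: flows [0->4,4->1,2->4,3->4] -> levels [7 3 8 8 9]
Step 4: flows [4->0,4->1,4->2,4->3] -> levels [8 4 9 9 5]
Step 5: flows [0->4,4->1,2->4,3->4] -> levels [7 5 8 8 7]
Step 6: flows [0=4,4->1,2->4,3->4] -> levels [7 6 7 7 8]
Step 7: flows [4->0,4->1,4->2,4->3] -> levels [8 7 8 8 4]
Step 8: flows [0->4,1->4,2->4,3->4] -> levels [7 6 7 7 8]
  -> period-2 cycle (repeats step 6); tank 4 never drops to <=3
Tank 4 never reaches <=3 within 15 steps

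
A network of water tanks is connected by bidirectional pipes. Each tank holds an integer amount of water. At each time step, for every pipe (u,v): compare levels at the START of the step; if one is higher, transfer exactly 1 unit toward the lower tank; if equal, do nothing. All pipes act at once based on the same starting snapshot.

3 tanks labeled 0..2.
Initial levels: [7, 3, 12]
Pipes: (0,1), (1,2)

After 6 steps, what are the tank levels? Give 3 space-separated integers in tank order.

Answer: 8 6 8

Derivation:
Step 1: flows [0->1,2->1] -> levels [6 5 11]
Step 2: flows [0->1,2->1] -> levels [5 7 10]
Step 3: flows [1->0,2->1] -> levels [6 7 9]
Step 4: flows [1->0,2->1] -> levels [7 7 8]
Step 5: flows [0=1,2->1] -> levels [7 8 7]
Step 6: flows [1->0,1->2] -> levels [8 6 8]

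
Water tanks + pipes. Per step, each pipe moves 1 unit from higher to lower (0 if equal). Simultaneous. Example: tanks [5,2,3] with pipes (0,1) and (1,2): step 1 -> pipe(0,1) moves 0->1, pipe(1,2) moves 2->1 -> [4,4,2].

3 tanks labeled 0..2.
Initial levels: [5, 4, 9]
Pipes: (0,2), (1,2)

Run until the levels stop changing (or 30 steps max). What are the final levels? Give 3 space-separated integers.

Answer: 7 6 5

Derivation:
Step 1: flows [2->0,2->1] -> levels [6 5 7]
Step 2: flows [2->0,2->1] -> levels [7 6 5]
Step 3: flows [0->2,1->2] -> levels [6 5 7]
  -> period-2 cycle: step 3 state = step 1 state; never stabilizes
  -> state at step 30: (30-1) mod 2 = 1, same as step 2 -> [7 6 5]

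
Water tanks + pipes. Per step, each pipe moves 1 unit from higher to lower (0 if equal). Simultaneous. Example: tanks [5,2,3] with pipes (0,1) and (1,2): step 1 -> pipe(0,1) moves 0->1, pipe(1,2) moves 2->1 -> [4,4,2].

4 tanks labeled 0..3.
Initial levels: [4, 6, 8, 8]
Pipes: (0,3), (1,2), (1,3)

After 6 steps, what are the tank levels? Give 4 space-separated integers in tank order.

Step 1: flows [3->0,2->1,3->1] -> levels [5 8 7 6]
Step 2: flows [3->0,1->2,1->3] -> levels [6 6 8 6]
Step 3: flows [0=3,2->1,1=3] -> levels [6 7 7 6]
Step 4: flows [0=3,1=2,1->3] -> levels [6 6 7 7]
Step 5: flows [3->0,2->1,3->1] -> levels [7 8 6 5]
Step 6: flows [0->3,1->2,1->3] -> levels [6 6 7 7]

Answer: 6 6 7 7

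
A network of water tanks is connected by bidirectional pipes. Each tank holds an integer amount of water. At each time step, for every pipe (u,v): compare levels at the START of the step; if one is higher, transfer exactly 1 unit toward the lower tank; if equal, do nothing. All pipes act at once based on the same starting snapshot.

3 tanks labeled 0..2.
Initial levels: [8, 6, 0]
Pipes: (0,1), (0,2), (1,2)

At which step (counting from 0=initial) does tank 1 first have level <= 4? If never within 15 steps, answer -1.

Step 1: flows [0->1,0->2,1->2] -> levels [6 6 2]
Step 2: flows [0=1,0->2,1->2] -> levels [5 5 4]
Step 3: flows [0=1,0->2,1->2] -> levels [4 4 6]
Tank 1 first reaches <=4 at step 3

Answer: 3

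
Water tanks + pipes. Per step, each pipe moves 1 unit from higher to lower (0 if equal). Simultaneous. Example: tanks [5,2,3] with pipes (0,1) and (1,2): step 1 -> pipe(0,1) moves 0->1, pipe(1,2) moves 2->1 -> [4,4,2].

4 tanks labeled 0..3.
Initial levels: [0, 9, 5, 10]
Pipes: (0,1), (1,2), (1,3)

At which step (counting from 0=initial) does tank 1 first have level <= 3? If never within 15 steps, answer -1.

Step 1: flows [1->0,1->2,3->1] -> levels [1 8 6 9]
Step 2: flows [1->0,1->2,3->1] -> levels [2 7 7 8]
Step 3: flows [1->0,1=2,3->1] -> levels [3 7 7 7]
Step 4: flows [1->0,1=2,1=3] -> levels [4 6 7 7]
Step 5: flows [1->0,2->1,3->1] -> levels [5 7 6 6]
Step 6: flows [1->0,1->2,1->3] -> levels [6 4 7 7]
Step 7: flows [0->1,2->1,3->1] -> levels [5 7 6 6]
  -> period-2 cycle (repeats step 5); tank 1 never drops to <=3
Tank 1 never reaches <=3 within 15 steps

Answer: -1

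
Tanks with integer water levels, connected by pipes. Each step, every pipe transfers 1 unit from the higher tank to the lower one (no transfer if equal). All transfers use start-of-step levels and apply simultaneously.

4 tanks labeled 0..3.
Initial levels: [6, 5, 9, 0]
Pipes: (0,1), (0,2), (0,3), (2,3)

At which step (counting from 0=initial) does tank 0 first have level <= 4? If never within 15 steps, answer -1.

Answer: 3

Derivation:
Step 1: flows [0->1,2->0,0->3,2->3] -> levels [5 6 7 2]
Step 2: flows [1->0,2->0,0->3,2->3] -> levels [6 5 5 4]
Step 3: flows [0->1,0->2,0->3,2->3] -> levels [3 6 5 6]
Tank 0 first reaches <=4 at step 3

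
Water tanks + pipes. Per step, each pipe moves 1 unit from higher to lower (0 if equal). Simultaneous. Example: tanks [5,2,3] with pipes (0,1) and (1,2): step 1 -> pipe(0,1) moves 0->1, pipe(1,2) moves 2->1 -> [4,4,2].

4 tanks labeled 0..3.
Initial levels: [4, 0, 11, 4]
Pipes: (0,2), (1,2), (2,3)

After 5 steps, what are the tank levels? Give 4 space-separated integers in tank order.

Answer: 5 3 6 5

Derivation:
Step 1: flows [2->0,2->1,2->3] -> levels [5 1 8 5]
Step 2: flows [2->0,2->1,2->3] -> levels [6 2 5 6]
Step 3: flows [0->2,2->1,3->2] -> levels [5 3 6 5]
Step 4: flows [2->0,2->1,2->3] -> levels [6 4 3 6]
Step 5: flows [0->2,1->2,3->2] -> levels [5 3 6 5]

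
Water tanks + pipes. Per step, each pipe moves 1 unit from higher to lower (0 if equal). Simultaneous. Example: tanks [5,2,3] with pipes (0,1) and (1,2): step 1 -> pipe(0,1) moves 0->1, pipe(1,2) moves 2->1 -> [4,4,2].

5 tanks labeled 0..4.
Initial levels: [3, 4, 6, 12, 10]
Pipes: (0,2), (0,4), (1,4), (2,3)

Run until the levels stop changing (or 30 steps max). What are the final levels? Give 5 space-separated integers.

Step 1: flows [2->0,4->0,4->1,3->2] -> levels [5 5 6 11 8]
Step 2: flows [2->0,4->0,4->1,3->2] -> levels [7 6 6 10 6]
Step 3: flows [0->2,0->4,1=4,3->2] -> levels [5 6 8 9 7]
Step 4: flows [2->0,4->0,4->1,3->2] -> levels [7 7 8 8 5]
Step 5: flows [2->0,0->4,1->4,2=3] -> levels [7 6 7 8 7]
Step 6: flows [0=2,0=4,4->1,3->2] -> levels [7 7 8 7 6]
Step 7: flows [2->0,0->4,1->4,2->3] -> levels [7 6 6 8 8]
Step 8: flows [0->2,4->0,4->1,3->2] -> levels [7 7 8 7 6]
  -> period-2 cycle: step 8 state = step 6 state; never stabilizes
  -> state at step 30: (30-6) mod 2 = 0, same as step 6 -> [7 7 8 7 6]

Answer: 7 7 8 7 6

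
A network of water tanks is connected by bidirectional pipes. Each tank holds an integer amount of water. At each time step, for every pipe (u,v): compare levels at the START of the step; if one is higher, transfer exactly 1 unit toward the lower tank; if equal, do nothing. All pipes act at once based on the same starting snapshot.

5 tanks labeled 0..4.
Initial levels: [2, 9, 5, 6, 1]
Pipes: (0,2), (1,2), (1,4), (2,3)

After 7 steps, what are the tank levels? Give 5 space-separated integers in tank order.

Answer: 4 3 7 4 5

Derivation:
Step 1: flows [2->0,1->2,1->4,3->2] -> levels [3 7 6 5 2]
Step 2: flows [2->0,1->2,1->4,2->3] -> levels [4 5 5 6 3]
Step 3: flows [2->0,1=2,1->4,3->2] -> levels [5 4 5 5 4]
Step 4: flows [0=2,2->1,1=4,2=3] -> levels [5 5 4 5 4]
Step 5: flows [0->2,1->2,1->4,3->2] -> levels [4 3 7 4 5]
Step 6: flows [2->0,2->1,4->1,2->3] -> levels [5 5 4 5 4]
  -> period-2 cycle: step 6 state = step 4 state
  -> state at step 7: (7-4) mod 2 = 1, same as step 5 -> [4 3 7 4 5]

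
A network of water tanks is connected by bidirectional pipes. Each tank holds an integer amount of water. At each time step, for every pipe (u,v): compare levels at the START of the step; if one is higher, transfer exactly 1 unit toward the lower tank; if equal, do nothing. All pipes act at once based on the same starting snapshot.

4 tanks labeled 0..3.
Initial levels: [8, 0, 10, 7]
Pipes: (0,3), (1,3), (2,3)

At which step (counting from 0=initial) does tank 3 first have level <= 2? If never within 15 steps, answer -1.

Step 1: flows [0->3,3->1,2->3] -> levels [7 1 9 8]
Step 2: flows [3->0,3->1,2->3] -> levels [8 2 8 7]
Step 3: flows [0->3,3->1,2->3] -> levels [7 3 7 8]
Step 4: flows [3->0,3->1,3->2] -> levels [8 4 8 5]
Step 5: flows [0->3,3->1,2->3] -> levels [7 5 7 6]
Step 6: flows [0->3,3->1,2->3] -> levels [6 6 6 7]
Step 7: flows [3->0,3->1,3->2] -> levels [7 7 7 4]
Step 8: flows [0->3,1->3,2->3] -> levels [6 6 6 7]
  -> period-2 cycle (repeats step 6); tank 3 never drops to <=2
Tank 3 never reaches <=2 within 15 steps

Answer: -1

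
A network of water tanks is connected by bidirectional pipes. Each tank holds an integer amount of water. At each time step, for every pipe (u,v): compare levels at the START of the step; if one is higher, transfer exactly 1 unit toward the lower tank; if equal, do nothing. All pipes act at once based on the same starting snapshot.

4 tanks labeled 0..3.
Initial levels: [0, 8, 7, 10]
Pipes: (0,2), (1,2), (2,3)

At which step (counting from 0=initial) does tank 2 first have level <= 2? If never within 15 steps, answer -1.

Answer: -1

Derivation:
Step 1: flows [2->0,1->2,3->2] -> levels [1 7 8 9]
Step 2: flows [2->0,2->1,3->2] -> levels [2 8 7 8]
Step 3: flows [2->0,1->2,3->2] -> levels [3 7 8 7]
Step 4: flows [2->0,2->1,2->3] -> levels [4 8 5 8]
Step 5: flows [2->0,1->2,3->2] -> levels [5 7 6 7]
Step 6: flows [2->0,1->2,3->2] -> levels [6 6 7 6]
Step 7: flows [2->0,2->1,2->3] -> levels [7 7 4 7]
Step 8: flows [0->2,1->2,3->2] -> levels [6 6 7 6]
  -> period-2 cycle (repeats step 6); tank 2 never drops to <=2
Tank 2 never reaches <=2 within 15 steps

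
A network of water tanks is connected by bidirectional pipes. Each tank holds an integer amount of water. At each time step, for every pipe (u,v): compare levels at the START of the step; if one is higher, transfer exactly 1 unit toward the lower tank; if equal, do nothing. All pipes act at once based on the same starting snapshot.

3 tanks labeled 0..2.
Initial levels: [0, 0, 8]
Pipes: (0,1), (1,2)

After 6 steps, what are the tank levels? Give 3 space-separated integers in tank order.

Step 1: flows [0=1,2->1] -> levels [0 1 7]
Step 2: flows [1->0,2->1] -> levels [1 1 6]
Step 3: flows [0=1,2->1] -> levels [1 2 5]
Step 4: flows [1->0,2->1] -> levels [2 2 4]
Step 5: flows [0=1,2->1] -> levels [2 3 3]
Step 6: flows [1->0,1=2] -> levels [3 2 3]

Answer: 3 2 3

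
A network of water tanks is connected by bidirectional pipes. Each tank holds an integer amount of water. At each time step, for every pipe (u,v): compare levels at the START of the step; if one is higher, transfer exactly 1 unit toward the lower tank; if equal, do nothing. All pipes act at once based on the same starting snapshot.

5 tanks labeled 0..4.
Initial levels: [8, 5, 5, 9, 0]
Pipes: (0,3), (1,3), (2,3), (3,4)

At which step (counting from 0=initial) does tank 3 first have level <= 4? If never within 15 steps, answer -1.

Step 1: flows [3->0,3->1,3->2,3->4] -> levels [9 6 6 5 1]
Step 2: flows [0->3,1->3,2->3,3->4] -> levels [8 5 5 7 2]
Step 3: flows [0->3,3->1,3->2,3->4] -> levels [7 6 6 5 3]
Step 4: flows [0->3,1->3,2->3,3->4] -> levels [6 5 5 7 4]
Step 5: flows [3->0,3->1,3->2,3->4] -> levels [7 6 6 3 5]
Tank 3 first reaches <=4 at step 5

Answer: 5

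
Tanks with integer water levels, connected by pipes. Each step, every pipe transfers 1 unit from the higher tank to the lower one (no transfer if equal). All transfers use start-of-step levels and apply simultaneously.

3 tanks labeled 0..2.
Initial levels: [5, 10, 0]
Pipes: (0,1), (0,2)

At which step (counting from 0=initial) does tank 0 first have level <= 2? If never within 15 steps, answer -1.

Answer: -1

Derivation:
Step 1: flows [1->0,0->2] -> levels [5 9 1]
Step 2: flows [1->0,0->2] -> levels [5 8 2]
Step 3: flows [1->0,0->2] -> levels [5 7 3]
Step 4: flows [1->0,0->2] -> levels [5 6 4]
Step 5: flows [1->0,0->2] -> levels [5 5 5]
Step 6: flows [0=1,0=2] -> levels [5 5 5]
  -> stable; tank 0 stays at 5 > 2
Tank 0 never reaches <=2 within 15 steps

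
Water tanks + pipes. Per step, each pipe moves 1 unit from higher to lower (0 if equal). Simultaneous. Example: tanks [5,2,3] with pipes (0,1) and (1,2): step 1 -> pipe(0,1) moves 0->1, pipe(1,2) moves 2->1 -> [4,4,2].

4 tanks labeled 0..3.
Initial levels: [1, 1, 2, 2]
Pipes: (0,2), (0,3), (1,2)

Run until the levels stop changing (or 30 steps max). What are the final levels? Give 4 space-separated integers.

Answer: 1 1 2 2

Derivation:
Step 1: flows [2->0,3->0,2->1] -> levels [3 2 0 1]
Step 2: flows [0->2,0->3,1->2] -> levels [1 1 2 2]
  -> period-2 cycle: step 2 state = step 0 state; never stabilizes
  -> state at step 30: (30-0) mod 2 = 0, same as step 0 -> [1 1 2 2]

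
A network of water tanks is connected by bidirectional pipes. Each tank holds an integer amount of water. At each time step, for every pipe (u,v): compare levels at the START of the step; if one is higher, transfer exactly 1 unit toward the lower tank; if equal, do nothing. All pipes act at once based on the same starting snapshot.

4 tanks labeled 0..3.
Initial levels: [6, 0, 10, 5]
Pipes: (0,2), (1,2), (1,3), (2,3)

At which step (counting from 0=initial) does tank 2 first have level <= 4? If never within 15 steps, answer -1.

Step 1: flows [2->0,2->1,3->1,2->3] -> levels [7 2 7 5]
Step 2: flows [0=2,2->1,3->1,2->3] -> levels [7 4 5 5]
Step 3: flows [0->2,2->1,3->1,2=3] -> levels [6 6 5 4]
Step 4: flows [0->2,1->2,1->3,2->3] -> levels [5 4 6 6]
Step 5: flows [2->0,2->1,3->1,2=3] -> levels [6 6 4 5]
Tank 2 first reaches <=4 at step 5

Answer: 5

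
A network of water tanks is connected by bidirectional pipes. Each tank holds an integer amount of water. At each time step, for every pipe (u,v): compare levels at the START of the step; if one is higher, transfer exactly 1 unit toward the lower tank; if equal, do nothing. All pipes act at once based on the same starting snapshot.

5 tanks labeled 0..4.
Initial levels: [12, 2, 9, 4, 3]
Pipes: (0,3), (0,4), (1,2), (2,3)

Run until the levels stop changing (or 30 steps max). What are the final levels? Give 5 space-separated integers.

Answer: 5 5 7 6 7

Derivation:
Step 1: flows [0->3,0->4,2->1,2->3] -> levels [10 3 7 6 4]
Step 2: flows [0->3,0->4,2->1,2->3] -> levels [8 4 5 8 5]
Step 3: flows [0=3,0->4,2->1,3->2] -> levels [7 5 5 7 6]
Step 4: flows [0=3,0->4,1=2,3->2] -> levels [6 5 6 6 7]
Step 5: flows [0=3,4->0,2->1,2=3] -> levels [7 6 5 6 6]
Step 6: flows [0->3,0->4,1->2,3->2] -> levels [5 5 7 6 7]
Step 7: flows [3->0,4->0,2->1,2->3] -> levels [7 6 5 6 6]
  -> period-2 cycle: step 7 state = step 5 state; never stabilizes
  -> state at step 30: (30-5) mod 2 = 1, same as step 6 -> [5 5 7 6 7]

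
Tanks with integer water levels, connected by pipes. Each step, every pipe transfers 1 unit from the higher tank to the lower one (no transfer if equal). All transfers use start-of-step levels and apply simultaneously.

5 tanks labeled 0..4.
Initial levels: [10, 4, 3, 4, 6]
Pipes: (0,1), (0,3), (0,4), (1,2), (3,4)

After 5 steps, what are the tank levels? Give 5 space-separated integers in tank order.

Answer: 7 3 5 6 6

Derivation:
Step 1: flows [0->1,0->3,0->4,1->2,4->3] -> levels [7 4 4 6 6]
Step 2: flows [0->1,0->3,0->4,1=2,3=4] -> levels [4 5 4 7 7]
Step 3: flows [1->0,3->0,4->0,1->2,3=4] -> levels [7 3 5 6 6]
Step 4: flows [0->1,0->3,0->4,2->1,3=4] -> levels [4 5 4 7 7]
  -> period-2 cycle: step 4 state = step 2 state
  -> state at step 5: (5-2) mod 2 = 1, same as step 3 -> [7 3 5 6 6]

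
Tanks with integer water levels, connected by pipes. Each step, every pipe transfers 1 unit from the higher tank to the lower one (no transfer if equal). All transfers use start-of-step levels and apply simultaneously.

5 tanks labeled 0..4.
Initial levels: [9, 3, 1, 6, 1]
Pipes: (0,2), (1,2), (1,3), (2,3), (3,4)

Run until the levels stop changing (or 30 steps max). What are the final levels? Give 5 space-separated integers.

Step 1: flows [0->2,1->2,3->1,3->2,3->4] -> levels [8 3 4 3 2]
Step 2: flows [0->2,2->1,1=3,2->3,3->4] -> levels [7 4 3 3 3]
Step 3: flows [0->2,1->2,1->3,2=3,3=4] -> levels [6 2 5 4 3]
Step 4: flows [0->2,2->1,3->1,2->3,3->4] -> levels [5 4 4 3 4]
Step 5: flows [0->2,1=2,1->3,2->3,4->3] -> levels [4 3 4 6 3]
Step 6: flows [0=2,2->1,3->1,3->2,3->4] -> levels [4 5 4 3 4]
Step 7: flows [0=2,1->2,1->3,2->3,4->3] -> levels [4 3 4 6 3]
  -> period-2 cycle: step 7 state = step 5 state; never stabilizes
  -> state at step 30: (30-5) mod 2 = 1, same as step 6 -> [4 5 4 3 4]

Answer: 4 5 4 3 4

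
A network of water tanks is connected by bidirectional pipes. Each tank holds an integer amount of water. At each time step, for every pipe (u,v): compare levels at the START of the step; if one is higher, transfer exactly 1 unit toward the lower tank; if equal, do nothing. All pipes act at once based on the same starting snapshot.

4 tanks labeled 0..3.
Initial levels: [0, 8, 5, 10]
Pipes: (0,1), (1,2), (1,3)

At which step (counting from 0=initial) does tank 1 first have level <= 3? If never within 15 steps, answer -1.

Step 1: flows [1->0,1->2,3->1] -> levels [1 7 6 9]
Step 2: flows [1->0,1->2,3->1] -> levels [2 6 7 8]
Step 3: flows [1->0,2->1,3->1] -> levels [3 7 6 7]
Step 4: flows [1->0,1->2,1=3] -> levels [4 5 7 7]
Step 5: flows [1->0,2->1,3->1] -> levels [5 6 6 6]
Step 6: flows [1->0,1=2,1=3] -> levels [6 5 6 6]
Step 7: flows [0->1,2->1,3->1] -> levels [5 8 5 5]
Step 8: flows [1->0,1->2,1->3] -> levels [6 5 6 6]
  -> period-2 cycle (repeats step 6); tank 1 never drops to <=3
Tank 1 never reaches <=3 within 15 steps

Answer: -1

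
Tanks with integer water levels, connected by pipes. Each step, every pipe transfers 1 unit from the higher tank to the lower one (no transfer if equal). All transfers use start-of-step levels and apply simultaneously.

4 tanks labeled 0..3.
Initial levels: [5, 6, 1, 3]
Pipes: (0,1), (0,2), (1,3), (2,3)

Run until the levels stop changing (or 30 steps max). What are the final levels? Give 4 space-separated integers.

Answer: 3 5 5 2

Derivation:
Step 1: flows [1->0,0->2,1->3,3->2] -> levels [5 4 3 3]
Step 2: flows [0->1,0->2,1->3,2=3] -> levels [3 4 4 4]
Step 3: flows [1->0,2->0,1=3,2=3] -> levels [5 3 3 4]
Step 4: flows [0->1,0->2,3->1,3->2] -> levels [3 5 5 2]
Step 5: flows [1->0,2->0,1->3,2->3] -> levels [5 3 3 4]
  -> period-2 cycle: step 5 state = step 3 state; never stabilizes
  -> state at step 30: (30-3) mod 2 = 1, same as step 4 -> [3 5 5 2]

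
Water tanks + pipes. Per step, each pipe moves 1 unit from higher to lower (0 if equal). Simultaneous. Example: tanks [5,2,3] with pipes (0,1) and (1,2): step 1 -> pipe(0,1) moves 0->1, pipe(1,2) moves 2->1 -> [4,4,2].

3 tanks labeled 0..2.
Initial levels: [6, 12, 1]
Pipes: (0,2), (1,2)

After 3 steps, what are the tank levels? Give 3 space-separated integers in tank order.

Answer: 5 9 5

Derivation:
Step 1: flows [0->2,1->2] -> levels [5 11 3]
Step 2: flows [0->2,1->2] -> levels [4 10 5]
Step 3: flows [2->0,1->2] -> levels [5 9 5]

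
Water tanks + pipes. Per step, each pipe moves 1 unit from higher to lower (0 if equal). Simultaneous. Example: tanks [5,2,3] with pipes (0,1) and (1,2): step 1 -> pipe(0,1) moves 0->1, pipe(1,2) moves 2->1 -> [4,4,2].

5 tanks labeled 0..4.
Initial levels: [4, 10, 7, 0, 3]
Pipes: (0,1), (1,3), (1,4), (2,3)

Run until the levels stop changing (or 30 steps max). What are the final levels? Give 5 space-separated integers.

Step 1: flows [1->0,1->3,1->4,2->3] -> levels [5 7 6 2 4]
Step 2: flows [1->0,1->3,1->4,2->3] -> levels [6 4 5 4 5]
Step 3: flows [0->1,1=3,4->1,2->3] -> levels [5 6 4 5 4]
Step 4: flows [1->0,1->3,1->4,3->2] -> levels [6 3 5 5 5]
Step 5: flows [0->1,3->1,4->1,2=3] -> levels [5 6 5 4 4]
Step 6: flows [1->0,1->3,1->4,2->3] -> levels [6 3 4 6 5]
Step 7: flows [0->1,3->1,4->1,3->2] -> levels [5 6 5 4 4]
  -> period-2 cycle: step 7 state = step 5 state; never stabilizes
  -> state at step 30: (30-5) mod 2 = 1, same as step 6 -> [6 3 4 6 5]

Answer: 6 3 4 6 5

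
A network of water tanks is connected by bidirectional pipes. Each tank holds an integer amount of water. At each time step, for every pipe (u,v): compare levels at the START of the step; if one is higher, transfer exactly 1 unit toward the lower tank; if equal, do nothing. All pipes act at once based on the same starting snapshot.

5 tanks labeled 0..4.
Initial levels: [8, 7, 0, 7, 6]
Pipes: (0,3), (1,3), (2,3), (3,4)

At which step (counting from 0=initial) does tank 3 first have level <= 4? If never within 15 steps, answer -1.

Step 1: flows [0->3,1=3,3->2,3->4] -> levels [7 7 1 6 7]
Step 2: flows [0->3,1->3,3->2,4->3] -> levels [6 6 2 8 6]
Step 3: flows [3->0,3->1,3->2,3->4] -> levels [7 7 3 4 7]
Tank 3 first reaches <=4 at step 3

Answer: 3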